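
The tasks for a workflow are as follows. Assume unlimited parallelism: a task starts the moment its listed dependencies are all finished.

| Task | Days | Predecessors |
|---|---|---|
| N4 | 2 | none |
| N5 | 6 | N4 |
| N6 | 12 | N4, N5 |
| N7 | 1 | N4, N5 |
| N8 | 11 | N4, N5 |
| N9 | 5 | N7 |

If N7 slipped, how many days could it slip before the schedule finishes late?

The longest chain is N4→N5→N6 = 2+6+12 = 20; overall finish 20 days.
N7 finishes as early as 9 and must finish by 15.
Float = 20 − 14 = 6.

6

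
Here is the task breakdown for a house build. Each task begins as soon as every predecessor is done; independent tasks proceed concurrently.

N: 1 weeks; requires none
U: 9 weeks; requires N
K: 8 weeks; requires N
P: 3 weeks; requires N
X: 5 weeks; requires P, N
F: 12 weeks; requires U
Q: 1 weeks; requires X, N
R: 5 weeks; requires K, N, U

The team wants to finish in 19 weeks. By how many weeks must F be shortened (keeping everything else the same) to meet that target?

Current finish: 22 weeks; target: 19.
F is on every critical path, so each week cut from F cuts the finish by one (this holds down to a finish of 15).
Need 22 − 19 = 3 weeks off F → F becomes 9 weeks, finish becomes 19.

3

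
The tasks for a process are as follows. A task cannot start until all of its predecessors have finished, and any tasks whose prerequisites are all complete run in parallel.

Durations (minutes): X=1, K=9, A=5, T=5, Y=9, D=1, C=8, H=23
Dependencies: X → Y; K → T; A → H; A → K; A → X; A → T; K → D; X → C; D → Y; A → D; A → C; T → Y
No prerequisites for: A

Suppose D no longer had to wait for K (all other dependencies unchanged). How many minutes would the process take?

28

Before: longest chain A→K→T→Y = 5+9+5+9 = 28, finish 28.
Without K→D, D's earliest start moves from 14 to 5.
New critical path: A→K→T→Y = 5+9+5+9 = 28 ⇒ 28 minutes.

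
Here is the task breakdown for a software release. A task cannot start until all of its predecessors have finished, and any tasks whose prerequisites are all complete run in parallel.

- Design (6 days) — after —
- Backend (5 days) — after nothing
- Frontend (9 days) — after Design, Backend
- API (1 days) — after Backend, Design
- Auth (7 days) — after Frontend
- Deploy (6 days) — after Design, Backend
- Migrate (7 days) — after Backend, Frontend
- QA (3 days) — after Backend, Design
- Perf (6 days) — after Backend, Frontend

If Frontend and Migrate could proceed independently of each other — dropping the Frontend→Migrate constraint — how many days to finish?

22

Original critical path: Design→Frontend→Auth = 6+9+7 = 22 ⇒ 22 days.
Without Frontend→Migrate, Migrate's earliest start moves from 15 to 5.
After: Design→Frontend→Auth = 6+9+7 = 22 → 22 days.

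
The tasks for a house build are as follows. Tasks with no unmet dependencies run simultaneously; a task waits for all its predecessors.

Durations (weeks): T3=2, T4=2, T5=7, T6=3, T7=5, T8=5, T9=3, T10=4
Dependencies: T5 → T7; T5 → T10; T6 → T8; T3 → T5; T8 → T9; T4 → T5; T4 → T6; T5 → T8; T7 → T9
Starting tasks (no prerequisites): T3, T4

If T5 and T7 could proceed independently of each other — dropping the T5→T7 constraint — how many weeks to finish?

17

Before: longest chain T3→T5→T7→T9 = 2+7+5+3 = 17, finish 17.
Without T5→T7, T7's earliest start moves from 9 to 0.
After: T3→T5→T8→T9 = 2+7+5+3 = 17 → 17 weeks.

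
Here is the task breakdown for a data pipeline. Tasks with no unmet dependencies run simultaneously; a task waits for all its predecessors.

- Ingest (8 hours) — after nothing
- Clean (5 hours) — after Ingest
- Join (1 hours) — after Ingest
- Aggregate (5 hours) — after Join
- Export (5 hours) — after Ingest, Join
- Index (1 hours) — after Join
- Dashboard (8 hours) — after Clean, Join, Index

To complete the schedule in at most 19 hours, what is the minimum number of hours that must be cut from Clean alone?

Current finish: 21 hours; target: 19.
Clean is on every critical path, so each hour cut from Clean cuts the finish by one (this holds down to a finish of 18).
Need 21 − 19 = 2 hours off Clean → Clean becomes 3 hours, finish becomes 19.

2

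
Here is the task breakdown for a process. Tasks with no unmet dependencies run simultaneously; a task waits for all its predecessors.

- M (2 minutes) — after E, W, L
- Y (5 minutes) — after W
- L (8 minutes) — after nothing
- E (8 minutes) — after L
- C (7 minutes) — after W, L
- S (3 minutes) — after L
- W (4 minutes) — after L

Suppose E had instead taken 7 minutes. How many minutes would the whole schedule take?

19

As given, the longest chain is L→W→C = 8+4+7 = 19, so the finish is 19 minutes.
The longest path through E is only 18 minutes, so E has float 1.
The critical path is still L→W→C; finish is now 19 minutes.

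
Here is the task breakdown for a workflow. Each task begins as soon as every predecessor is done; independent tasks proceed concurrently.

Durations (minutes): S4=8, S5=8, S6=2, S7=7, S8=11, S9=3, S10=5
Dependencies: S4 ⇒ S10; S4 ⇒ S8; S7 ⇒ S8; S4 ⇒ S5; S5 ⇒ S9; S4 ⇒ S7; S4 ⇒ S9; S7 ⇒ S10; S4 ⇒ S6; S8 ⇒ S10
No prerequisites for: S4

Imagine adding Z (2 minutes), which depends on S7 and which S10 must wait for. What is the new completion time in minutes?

31

Originally the workflow takes 31 minutes.
With Z inserted, S10 now waits for max(S4, S7, S8, Z).
New critical path: S4→S7→S8→S10 = 8+7+11+5 = 31 ⇒ 31 minutes.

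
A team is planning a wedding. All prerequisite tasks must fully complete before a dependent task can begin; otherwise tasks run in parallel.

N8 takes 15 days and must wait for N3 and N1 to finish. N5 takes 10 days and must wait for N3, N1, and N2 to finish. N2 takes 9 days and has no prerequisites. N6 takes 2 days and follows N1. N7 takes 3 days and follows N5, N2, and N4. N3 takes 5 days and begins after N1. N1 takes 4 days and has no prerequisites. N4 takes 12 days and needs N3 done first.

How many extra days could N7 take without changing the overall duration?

Critical path: N1→N3→N4→N7 = 4+5+12+3 = 24, so the finish is 24 days.
N7 finishes as early as 24 and must finish by 24.
Slack of N7 = 21 − 21 = 0 days.

0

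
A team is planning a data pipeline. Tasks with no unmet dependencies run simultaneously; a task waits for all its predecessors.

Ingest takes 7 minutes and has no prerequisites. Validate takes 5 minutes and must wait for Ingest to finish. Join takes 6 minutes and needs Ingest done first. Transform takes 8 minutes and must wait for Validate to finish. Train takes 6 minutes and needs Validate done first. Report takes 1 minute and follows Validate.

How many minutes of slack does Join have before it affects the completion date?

The longest chain is Ingest→Validate→Transform = 7+5+8 = 20; overall finish 20 minutes.
Longest path through Join: 13 minutes (earliest finish 13, latest finish 20).
Slack of Join = 14 − 7 = 7 minutes.

7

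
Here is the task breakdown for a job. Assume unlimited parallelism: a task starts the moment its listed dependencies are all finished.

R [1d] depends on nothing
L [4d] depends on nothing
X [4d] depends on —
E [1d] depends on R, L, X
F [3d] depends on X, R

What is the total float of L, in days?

2

X→F = 4+3 = 7 sets the makespan at 7 days.
L finishes as early as 4 and must finish by 6.
So L can slip 6 − 4 = 2 days.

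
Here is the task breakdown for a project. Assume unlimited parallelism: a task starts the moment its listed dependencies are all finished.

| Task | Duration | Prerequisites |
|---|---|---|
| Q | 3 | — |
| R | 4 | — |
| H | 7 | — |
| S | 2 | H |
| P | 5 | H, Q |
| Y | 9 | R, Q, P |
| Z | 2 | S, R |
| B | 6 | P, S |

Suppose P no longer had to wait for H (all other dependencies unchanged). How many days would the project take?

17

Before: longest chain H→P→Y = 7+5+9 = 21, finish 21.
Without H→P, P's earliest start moves from 7 to 3.
After: Q→P→Y = 3+5+9 = 17 → 17 days.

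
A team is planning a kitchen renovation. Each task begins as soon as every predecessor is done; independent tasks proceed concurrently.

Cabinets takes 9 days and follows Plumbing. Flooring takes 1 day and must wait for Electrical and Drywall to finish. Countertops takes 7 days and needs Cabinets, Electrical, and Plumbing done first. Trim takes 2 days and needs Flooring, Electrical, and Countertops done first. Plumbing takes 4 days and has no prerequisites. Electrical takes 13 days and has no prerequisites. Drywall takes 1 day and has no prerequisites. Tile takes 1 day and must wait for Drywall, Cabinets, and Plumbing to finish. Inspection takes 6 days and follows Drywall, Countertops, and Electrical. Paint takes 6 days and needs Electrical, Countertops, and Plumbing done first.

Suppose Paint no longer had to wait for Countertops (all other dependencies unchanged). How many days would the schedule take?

Before: longest chain Plumbing→Cabinets→Countertops→Paint = 4+9+7+6 = 26, finish 26.
Without Countertops→Paint, Paint's earliest start moves from 20 to 13.
The longest chain is now Plumbing→Cabinets→Countertops→Inspection = 4+9+7+6 = 26, so the schedule takes 26 days.

26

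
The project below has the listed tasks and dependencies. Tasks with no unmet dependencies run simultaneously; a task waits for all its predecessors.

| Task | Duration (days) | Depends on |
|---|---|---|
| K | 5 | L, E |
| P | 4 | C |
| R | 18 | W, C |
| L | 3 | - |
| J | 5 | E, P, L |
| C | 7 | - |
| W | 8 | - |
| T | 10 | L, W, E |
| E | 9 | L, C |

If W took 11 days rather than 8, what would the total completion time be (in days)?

29

As given, the longest chain is W→R = 8+18 = 26, so the finish is 26 days.
W is on the critical path; changing it to 11 makes that path 29 days.
No other chain overtakes it, so the finish is 29 days.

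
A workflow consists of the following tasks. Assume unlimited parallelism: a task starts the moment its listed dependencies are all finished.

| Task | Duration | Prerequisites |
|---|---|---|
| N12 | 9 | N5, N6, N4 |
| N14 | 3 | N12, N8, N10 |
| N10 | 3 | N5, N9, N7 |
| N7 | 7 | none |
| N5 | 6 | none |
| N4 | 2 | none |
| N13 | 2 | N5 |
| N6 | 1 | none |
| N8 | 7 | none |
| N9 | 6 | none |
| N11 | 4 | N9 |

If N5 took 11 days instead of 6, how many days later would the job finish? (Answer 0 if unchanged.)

5

Critical path before the change: N5→N12→N14 = 6+9+3 = 18 giving 18 days.
N5 lies on that path, so at 11 days the path becomes 23 days.
That remains the longest chain; total 23 days.
Change in finish: 23 − 18 = +5 days.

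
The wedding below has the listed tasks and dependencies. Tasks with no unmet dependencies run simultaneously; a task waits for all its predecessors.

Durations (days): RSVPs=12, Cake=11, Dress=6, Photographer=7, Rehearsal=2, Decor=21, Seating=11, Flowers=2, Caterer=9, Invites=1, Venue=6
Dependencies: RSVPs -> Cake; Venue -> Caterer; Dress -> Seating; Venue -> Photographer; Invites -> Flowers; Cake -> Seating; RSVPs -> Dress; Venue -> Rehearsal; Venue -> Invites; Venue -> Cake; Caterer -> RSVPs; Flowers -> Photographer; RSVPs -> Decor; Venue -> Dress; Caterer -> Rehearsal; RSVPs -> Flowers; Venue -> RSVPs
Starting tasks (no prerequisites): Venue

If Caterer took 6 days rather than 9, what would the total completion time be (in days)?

Baseline: Venue→Caterer→RSVPs→Cake→Seating = 6+9+12+11+11 = 49 → 49 days.
Since Caterer is critical, the -3 change carries straight to that chain (now 46 days).
The critical path is still Venue→Caterer→RSVPs→Cake→Seating; finish is now 46 days.

46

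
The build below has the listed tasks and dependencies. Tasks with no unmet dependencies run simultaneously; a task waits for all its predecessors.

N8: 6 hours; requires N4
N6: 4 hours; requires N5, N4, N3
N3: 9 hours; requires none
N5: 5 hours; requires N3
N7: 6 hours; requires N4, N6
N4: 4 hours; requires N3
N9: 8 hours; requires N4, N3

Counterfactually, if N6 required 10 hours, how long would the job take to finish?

30

The binding path is N3→N5→N6→N7 = 9+5+4+6 = 24; finish at 24 hours.
N6 is on the critical path; changing it to 10 makes that path 30 hours.
That remains the longest chain; total 30 hours.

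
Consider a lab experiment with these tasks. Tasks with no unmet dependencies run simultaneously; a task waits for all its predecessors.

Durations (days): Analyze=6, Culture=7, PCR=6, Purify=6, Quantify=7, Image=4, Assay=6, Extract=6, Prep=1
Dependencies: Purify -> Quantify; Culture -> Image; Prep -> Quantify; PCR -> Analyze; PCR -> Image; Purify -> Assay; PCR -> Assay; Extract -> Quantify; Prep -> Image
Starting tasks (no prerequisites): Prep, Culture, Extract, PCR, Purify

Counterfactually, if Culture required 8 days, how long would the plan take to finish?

Actual critical path: Extract→Quantify = 6+7 = 13 ⇒ 13 days.
The longest path through Culture is only 11 days, so Culture has float 2.
That remains the longest chain; total 13 days.

13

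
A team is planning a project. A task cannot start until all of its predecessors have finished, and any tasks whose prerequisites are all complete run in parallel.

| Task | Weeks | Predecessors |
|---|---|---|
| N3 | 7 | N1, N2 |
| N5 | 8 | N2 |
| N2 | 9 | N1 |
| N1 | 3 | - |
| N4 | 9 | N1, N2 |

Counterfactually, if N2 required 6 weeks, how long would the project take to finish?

Critical path before the change: N1→N2→N4 = 3+9+9 = 21 giving 21 weeks.
N2 is on the critical path; changing it to 6 makes that path 18 weeks.
No other chain overtakes it, so the finish is 18 weeks.

18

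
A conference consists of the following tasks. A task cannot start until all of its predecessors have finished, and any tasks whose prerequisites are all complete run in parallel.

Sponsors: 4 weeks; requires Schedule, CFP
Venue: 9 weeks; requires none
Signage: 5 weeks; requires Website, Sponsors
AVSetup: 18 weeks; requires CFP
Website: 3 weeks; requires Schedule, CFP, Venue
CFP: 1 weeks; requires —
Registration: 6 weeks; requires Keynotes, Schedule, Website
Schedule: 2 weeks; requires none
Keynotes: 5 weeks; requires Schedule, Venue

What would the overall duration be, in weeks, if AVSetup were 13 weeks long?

20

Actual critical path: Venue→Keynotes→Registration = 9+5+6 = 20 ⇒ 20 weeks.
AVSetup is off the critical path — its longest chain is 19 weeks, giving 1 of slack.
The critical path is still Venue→Keynotes→Registration; finish is now 20 weeks.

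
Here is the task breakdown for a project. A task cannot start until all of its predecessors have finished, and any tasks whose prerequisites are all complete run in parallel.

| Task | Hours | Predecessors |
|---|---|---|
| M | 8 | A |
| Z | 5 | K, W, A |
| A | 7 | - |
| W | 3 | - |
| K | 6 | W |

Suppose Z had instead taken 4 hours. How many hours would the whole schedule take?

15

As given, the longest chain is A→M = 7+8 = 15, so the finish is 15 hours.
Z has 1 hour of float (longest path through it is 14).
No other chain overtakes it, so the finish is 15 hours.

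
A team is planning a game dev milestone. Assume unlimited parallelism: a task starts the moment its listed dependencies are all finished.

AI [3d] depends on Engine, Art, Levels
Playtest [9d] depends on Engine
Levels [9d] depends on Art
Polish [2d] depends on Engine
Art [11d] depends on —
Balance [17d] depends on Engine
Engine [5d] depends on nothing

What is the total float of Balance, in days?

1

Critical path: Art→Levels→AI = 11+9+3 = 23, so the finish is 23 days.
Longest path through Balance: 22 days (earliest finish 22, latest finish 23).
Float = 23 − 22 = 1.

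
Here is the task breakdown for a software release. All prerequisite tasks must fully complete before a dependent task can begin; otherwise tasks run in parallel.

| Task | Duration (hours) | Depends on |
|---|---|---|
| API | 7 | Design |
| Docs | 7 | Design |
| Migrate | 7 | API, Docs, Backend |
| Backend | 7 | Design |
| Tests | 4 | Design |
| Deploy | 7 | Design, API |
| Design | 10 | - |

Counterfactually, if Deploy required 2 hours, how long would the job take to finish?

24

Baseline: Design→API→Deploy = 10+7+7 = 24 → 24 hours.
Deploy lies on that path, so at 2 hours the path becomes 19 hours.
New critical path: Design→Backend→Migrate = 10+7+7 = 24 ⇒ 24 hours.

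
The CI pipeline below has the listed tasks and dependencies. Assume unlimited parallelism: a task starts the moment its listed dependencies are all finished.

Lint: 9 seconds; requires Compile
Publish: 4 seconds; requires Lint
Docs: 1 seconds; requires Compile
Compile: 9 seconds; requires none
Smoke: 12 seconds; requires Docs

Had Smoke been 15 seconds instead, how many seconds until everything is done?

25

Actual critical path: Compile→Docs→Smoke = 9+1+12 = 22 ⇒ 22 seconds.
Smoke is on the critical path; changing it to 15 makes that path 25 seconds.
The critical path is still Compile→Docs→Smoke; finish is now 25 seconds.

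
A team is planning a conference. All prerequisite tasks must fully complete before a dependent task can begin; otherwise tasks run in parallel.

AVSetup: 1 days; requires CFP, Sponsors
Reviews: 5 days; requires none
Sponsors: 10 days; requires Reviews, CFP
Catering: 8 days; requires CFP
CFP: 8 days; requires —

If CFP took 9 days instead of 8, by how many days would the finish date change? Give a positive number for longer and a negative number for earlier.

1

As given, the longest chain is CFP→Sponsors→AVSetup = 8+10+1 = 19, so the finish is 19 days.
CFP lies on that path, so at 9 days the path becomes 20 days.
The critical path is still CFP→Sponsors→AVSetup; finish is now 20 days.
Change in finish: 20 − 19 = +1 days.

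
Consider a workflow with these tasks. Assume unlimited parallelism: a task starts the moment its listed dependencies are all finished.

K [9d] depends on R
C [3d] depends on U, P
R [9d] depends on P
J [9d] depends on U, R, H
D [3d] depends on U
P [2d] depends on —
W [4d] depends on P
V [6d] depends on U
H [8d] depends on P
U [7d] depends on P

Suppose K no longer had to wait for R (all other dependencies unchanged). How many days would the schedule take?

With the dependency in place, P→R→J = 2+9+9 = 20 sets the finish at 20 days.
Without R→K, K's earliest start moves from 11 to 0.
After: P→R→J = 2+9+9 = 20 → 20 days.

20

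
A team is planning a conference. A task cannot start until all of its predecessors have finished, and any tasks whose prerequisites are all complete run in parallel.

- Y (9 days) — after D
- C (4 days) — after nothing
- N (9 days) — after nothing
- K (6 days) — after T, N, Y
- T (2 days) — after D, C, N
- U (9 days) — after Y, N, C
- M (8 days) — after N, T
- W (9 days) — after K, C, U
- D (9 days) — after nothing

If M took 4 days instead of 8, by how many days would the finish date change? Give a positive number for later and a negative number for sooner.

Actual critical path: D→Y→U→W = 9+9+9+9 = 36 ⇒ 36 days.
M has 17 days of float (longest path through it is 19).
No other chain overtakes it, so the finish is 36 days.
Change in finish: 36 − 36 = +0 days.

0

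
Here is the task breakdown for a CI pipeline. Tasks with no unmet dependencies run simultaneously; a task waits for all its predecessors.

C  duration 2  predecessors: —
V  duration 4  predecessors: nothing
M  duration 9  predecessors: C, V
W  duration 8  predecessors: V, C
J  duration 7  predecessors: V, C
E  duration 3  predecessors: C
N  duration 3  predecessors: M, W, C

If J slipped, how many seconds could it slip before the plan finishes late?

V→M→N = 4+9+3 = 16 sets the makespan at 16 seconds.
The longest chain containing J totals 11 seconds.
Float = 16 − 11 = 5.

5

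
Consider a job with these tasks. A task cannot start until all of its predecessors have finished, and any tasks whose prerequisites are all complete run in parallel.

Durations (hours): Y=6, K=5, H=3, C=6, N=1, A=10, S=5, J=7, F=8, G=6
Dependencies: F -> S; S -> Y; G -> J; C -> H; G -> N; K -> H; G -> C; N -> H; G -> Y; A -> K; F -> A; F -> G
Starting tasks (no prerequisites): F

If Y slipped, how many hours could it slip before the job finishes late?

6

The longest chain is F→A→K→H = 8+10+5+3 = 26; overall finish 26 hours.
The longest chain containing Y totals 20 hours.
Float = 26 − 20 = 6.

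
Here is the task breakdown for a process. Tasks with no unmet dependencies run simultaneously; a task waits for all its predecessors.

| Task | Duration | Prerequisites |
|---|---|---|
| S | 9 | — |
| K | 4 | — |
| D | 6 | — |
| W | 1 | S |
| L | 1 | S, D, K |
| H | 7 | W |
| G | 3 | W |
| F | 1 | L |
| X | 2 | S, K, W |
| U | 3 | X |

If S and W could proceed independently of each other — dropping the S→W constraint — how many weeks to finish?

14

With the dependency in place, S→W→H = 9+1+7 = 17 sets the finish at 17 weeks.
Without S→W, W's earliest start moves from 9 to 0.
The longest chain is now S→X→U = 9+2+3 = 14, so the schedule takes 14 weeks.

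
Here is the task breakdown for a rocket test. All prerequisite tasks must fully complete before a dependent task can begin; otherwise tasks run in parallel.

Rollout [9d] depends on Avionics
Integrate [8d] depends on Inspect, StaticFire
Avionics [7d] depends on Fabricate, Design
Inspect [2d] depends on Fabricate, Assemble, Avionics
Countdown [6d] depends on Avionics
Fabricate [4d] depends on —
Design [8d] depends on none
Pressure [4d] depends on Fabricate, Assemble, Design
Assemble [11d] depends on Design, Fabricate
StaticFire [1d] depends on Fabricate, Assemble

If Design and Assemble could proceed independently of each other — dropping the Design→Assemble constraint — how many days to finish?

Original critical path: Design→Assemble→Inspect→Integrate = 8+11+2+8 = 29 ⇒ 29 days.
Without Design→Assemble, Assemble's earliest start moves from 8 to 4.
After: Design→Avionics→Inspect→Integrate = 8+7+2+8 = 25 → 25 days.

25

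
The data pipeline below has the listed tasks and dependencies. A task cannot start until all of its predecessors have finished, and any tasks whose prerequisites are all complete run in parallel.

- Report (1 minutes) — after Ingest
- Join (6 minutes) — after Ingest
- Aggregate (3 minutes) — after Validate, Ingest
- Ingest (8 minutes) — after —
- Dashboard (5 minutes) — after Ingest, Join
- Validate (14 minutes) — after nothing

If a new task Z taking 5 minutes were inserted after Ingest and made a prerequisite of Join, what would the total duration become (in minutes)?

Originally the data pipeline takes 19 minutes.
With Z inserted, Join now waits for max(Ingest, Z).
New critical path: Ingest→Z→Join→Dashboard = 8+5+6+5 = 24 ⇒ 24 minutes.

24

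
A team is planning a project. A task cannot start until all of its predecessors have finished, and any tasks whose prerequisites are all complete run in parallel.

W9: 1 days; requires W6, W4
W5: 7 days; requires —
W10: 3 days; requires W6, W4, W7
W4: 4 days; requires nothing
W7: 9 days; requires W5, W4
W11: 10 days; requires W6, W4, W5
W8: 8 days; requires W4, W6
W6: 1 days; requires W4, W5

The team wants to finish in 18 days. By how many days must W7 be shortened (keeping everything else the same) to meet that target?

1

Current finish: 19 days; target: 18.
W7 is on every critical path, so each day cut from W7 cuts the finish by one (this holds down to a finish of 18).
Need 19 − 18 = 1 day off W7 → W7 becomes 8 days, finish becomes 18.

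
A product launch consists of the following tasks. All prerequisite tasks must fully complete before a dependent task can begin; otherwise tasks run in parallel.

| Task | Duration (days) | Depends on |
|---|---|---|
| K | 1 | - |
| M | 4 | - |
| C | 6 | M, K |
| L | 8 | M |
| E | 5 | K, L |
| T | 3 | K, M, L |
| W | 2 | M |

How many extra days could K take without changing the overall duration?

The longest chain is M→L→E = 4+8+5 = 17; overall finish 17 days.
K finishes as early as 1 and must finish by 11.
So K can slip 11 − 1 = 10 days.

10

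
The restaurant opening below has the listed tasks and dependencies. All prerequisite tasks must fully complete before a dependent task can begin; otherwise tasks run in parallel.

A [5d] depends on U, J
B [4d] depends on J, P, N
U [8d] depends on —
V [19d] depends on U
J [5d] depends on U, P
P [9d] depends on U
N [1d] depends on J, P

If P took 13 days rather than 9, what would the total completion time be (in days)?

31

Critical path before the change: U→P→J→N→B = 8+9+5+1+4 = 27 giving 27 days.
Since P is critical, the +4 change carries straight to that chain (now 31 days).
That remains the longest chain; total 31 days.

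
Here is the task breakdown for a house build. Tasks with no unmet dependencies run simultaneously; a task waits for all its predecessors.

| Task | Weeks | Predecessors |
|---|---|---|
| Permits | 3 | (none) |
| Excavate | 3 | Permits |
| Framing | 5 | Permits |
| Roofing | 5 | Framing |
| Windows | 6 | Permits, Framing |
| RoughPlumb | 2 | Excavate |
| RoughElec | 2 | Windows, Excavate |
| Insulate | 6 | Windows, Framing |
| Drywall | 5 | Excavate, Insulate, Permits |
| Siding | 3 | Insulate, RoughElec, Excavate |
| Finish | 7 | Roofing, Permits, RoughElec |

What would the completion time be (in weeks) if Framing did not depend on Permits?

Before: longest chain Permits→Framing→Windows→Insulate→Drywall = 3+5+6+6+5 = 25, finish 25.
Without Permits→Framing, Framing's earliest start moves from 3 to 0.
New critical path: Framing→Windows→Insulate→Drywall = 5+6+6+5 = 22 ⇒ 22 weeks.

22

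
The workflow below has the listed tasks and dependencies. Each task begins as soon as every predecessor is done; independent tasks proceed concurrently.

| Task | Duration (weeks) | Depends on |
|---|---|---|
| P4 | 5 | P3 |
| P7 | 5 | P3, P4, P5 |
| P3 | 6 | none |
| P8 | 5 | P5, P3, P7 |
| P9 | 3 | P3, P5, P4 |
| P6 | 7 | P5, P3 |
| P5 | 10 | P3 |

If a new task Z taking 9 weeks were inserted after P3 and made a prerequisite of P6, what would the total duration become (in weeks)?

26

Originally the project takes 26 weeks.
With Z inserted, P6 now waits for max(P5, P3, Z).
New critical path: P3→P5→P7→P8 = 6+10+5+5 = 26 ⇒ 26 weeks.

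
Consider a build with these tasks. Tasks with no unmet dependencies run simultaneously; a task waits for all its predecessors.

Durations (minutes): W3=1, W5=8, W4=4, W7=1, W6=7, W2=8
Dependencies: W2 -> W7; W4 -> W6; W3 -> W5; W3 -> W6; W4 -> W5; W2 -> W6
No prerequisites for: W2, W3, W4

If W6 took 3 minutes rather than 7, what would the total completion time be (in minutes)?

12

As given, the longest chain is W2→W6 = 8+7 = 15, so the finish is 15 minutes.
W6 is on the critical path; changing it to 3 makes that path 11 minutes.
The binding chain switches to W4→W5 = 4+8 = 12; finish 12 minutes.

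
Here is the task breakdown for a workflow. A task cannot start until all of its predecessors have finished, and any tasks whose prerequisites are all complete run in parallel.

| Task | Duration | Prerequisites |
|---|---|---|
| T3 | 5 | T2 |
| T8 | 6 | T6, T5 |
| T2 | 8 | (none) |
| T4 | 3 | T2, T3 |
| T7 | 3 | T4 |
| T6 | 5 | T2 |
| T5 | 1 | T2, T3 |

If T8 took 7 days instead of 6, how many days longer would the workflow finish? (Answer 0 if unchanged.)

1

Critical path before the change: T2→T3→T5→T8 = 8+5+1+6 = 20 giving 20 days.
T8 is on the critical path; changing it to 7 makes that path 21 days.
No other chain overtakes it, so the finish is 21 days.
Change in finish: 21 − 20 = +1 days.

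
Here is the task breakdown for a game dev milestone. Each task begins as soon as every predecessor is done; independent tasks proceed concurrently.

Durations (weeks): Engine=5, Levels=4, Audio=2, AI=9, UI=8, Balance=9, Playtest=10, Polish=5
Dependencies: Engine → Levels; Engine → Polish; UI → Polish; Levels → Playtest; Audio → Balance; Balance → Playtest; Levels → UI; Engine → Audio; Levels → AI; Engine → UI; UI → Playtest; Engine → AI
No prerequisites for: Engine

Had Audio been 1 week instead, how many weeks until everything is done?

As given, the longest chain is Engine→Levels→UI→Playtest = 5+4+8+10 = 27, so the finish is 27 weeks.
Audio has 1 week of float (longest path through it is 26).
That remains the longest chain; total 27 weeks.

27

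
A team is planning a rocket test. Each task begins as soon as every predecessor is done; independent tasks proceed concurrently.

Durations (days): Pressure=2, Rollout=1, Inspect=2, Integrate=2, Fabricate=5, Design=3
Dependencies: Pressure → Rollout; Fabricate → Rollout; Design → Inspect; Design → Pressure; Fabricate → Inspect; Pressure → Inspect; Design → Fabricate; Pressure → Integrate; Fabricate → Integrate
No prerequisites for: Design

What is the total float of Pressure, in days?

3

Critical path: Design→Fabricate→Inspect = 3+5+2 = 10, so the finish is 10 days.
Longest path through Pressure: 7 days (earliest finish 5, latest finish 8).
Slack of Pressure = 6 − 3 = 3 days.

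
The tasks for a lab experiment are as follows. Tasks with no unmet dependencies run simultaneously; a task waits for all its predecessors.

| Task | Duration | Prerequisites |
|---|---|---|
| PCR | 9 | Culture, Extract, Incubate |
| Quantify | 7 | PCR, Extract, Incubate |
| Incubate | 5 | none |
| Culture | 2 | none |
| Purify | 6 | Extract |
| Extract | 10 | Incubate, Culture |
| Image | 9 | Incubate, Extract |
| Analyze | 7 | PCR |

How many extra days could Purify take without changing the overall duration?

10

The longest chain is Incubate→Extract→PCR→Analyze = 5+10+9+7 = 31; overall finish 31 days.
The longest chain containing Purify totals 21 days.
Float = 31 − 21 = 10.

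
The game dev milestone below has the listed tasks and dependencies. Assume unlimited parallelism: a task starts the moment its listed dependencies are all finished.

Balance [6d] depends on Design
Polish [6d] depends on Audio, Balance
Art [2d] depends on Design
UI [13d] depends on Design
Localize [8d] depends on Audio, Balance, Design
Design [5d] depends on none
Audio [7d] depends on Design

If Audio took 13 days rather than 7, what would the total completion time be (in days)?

26

As given, the longest chain is Design→Audio→Localize = 5+7+8 = 20, so the finish is 20 days.
Audio is on the critical path; changing it to 13 makes that path 26 days.
No other chain overtakes it, so the finish is 26 days.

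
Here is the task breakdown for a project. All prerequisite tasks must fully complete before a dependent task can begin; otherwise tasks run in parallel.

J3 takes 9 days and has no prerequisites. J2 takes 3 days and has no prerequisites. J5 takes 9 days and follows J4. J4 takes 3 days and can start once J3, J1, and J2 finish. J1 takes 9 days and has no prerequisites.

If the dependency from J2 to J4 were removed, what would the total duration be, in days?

Before: longest chain J1→J4→J5 = 9+3+9 = 21, finish 21.
Dropping J2→J4 doesn't change J4's earliest start (9); another predecessor still binds.
The longest chain is now J1→J4→J5 = 9+3+9 = 21, so the project takes 21 days.

21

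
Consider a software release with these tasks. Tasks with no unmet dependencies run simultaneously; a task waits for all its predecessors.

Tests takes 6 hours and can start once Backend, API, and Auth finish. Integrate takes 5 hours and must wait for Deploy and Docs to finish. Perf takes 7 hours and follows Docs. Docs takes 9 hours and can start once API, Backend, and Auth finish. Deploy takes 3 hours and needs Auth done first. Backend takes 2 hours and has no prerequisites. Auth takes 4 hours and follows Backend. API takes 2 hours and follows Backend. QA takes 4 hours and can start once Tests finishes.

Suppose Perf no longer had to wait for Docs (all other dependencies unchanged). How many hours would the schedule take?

20

Original critical path: Backend→Auth→Docs→Perf = 2+4+9+7 = 22 ⇒ 22 hours.
Without Docs→Perf, Perf's earliest start moves from 15 to 0.
New critical path: Backend→Auth→Docs→Integrate = 2+4+9+5 = 20 ⇒ 20 hours.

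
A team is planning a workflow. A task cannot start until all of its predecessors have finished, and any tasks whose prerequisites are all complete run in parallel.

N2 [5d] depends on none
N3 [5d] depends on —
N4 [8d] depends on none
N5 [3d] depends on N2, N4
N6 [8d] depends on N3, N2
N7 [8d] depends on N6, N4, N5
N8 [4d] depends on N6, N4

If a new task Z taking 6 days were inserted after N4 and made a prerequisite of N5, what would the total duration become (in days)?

Originally the plan takes 21 days.
With Z inserted, N5 now waits for max(N2, N4, Z).
New critical path: N4→Z→N5→N7 = 8+6+3+8 = 25 ⇒ 25 days.

25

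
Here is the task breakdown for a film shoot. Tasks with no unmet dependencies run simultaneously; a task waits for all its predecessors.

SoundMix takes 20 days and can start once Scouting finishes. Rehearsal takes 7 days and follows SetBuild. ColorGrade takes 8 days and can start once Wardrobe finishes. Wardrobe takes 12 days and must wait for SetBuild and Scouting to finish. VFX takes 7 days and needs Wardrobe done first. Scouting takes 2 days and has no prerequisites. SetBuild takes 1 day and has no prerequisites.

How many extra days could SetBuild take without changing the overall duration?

1

Critical path: Scouting→Wardrobe→ColorGrade = 2+12+8 = 22, so the finish is 22 days.
Longest path through SetBuild: 21 days (earliest finish 1, latest finish 2).
Slack of SetBuild = 1 − 0 = 1 day.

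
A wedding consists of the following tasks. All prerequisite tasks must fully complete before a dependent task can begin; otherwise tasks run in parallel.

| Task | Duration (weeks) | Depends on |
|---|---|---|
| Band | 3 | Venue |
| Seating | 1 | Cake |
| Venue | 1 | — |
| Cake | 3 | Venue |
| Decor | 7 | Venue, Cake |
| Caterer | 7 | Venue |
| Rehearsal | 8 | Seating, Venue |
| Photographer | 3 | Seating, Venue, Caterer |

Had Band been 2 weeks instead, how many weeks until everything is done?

13

Baseline: Venue→Cake→Seating→Rehearsal = 1+3+1+8 = 13 → 13 weeks.
Band is off the critical path — its longest chain is 4 weeks, giving 9 of slack.
No other chain overtakes it, so the finish is 13 weeks.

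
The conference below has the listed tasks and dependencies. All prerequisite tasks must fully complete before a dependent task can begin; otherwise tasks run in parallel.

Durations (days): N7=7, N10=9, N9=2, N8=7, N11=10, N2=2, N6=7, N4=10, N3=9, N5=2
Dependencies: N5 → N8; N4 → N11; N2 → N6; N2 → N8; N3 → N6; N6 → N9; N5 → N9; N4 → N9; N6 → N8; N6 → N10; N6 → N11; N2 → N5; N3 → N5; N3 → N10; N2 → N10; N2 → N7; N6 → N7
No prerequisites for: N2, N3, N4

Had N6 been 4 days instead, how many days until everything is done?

As given, the longest chain is N3→N6→N11 = 9+7+10 = 26, so the finish is 26 days.
N6 is on the critical path; changing it to 4 makes that path 23 days.
The critical path is still N3→N6→N11; finish is now 23 days.

23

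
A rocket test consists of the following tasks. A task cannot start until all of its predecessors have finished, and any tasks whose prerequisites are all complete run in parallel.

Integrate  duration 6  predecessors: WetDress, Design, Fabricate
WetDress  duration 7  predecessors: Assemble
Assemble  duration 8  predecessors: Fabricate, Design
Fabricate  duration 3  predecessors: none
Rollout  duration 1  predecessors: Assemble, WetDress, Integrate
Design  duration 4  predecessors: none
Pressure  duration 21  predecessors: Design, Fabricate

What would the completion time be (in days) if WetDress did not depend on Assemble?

25

Original critical path: Design→Assemble→WetDress→Integrate→Rollout = 4+8+7+6+1 = 26 ⇒ 26 days.
Without Assemble→WetDress, WetDress's earliest start moves from 12 to 0.
After: Design→Pressure = 4+21 = 25 → 25 days.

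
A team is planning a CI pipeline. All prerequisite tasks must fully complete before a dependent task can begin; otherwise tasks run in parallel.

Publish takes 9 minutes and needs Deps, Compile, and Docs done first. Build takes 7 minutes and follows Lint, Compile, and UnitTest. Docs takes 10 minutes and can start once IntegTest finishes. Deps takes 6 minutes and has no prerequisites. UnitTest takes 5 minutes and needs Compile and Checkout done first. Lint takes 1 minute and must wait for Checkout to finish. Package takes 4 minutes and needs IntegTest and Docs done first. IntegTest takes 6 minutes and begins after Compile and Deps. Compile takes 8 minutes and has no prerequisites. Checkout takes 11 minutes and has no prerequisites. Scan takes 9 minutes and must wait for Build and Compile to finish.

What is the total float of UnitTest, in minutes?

Critical path: Compile→IntegTest→Docs→Publish = 8+6+10+9 = 33, so the finish is 33 minutes.
UnitTest finishes as early as 16 and must finish by 17.
Slack of UnitTest = 12 − 11 = 1 minute.

1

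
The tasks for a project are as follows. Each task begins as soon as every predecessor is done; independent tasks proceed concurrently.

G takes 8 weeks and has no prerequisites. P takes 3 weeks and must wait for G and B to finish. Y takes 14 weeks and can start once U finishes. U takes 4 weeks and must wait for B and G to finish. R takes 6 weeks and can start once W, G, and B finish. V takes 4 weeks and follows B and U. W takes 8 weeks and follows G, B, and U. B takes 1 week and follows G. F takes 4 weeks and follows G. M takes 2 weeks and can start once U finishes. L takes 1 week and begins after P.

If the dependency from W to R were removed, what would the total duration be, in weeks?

27

With the dependency in place, G→B→U→Y = 8+1+4+14 = 27 sets the finish at 27 weeks.
Without W→R, R's earliest start moves from 21 to 9.
After: G→B→U→Y = 8+1+4+14 = 27 → 27 weeks.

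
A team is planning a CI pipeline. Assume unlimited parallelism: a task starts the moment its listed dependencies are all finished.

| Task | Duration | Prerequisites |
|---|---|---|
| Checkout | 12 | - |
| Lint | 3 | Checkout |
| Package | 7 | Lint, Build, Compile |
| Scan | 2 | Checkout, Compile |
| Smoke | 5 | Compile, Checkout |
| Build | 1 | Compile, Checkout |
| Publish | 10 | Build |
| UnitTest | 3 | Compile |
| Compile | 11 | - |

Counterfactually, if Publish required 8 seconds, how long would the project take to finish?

22

Baseline: Checkout→Build→Publish = 12+1+10 = 23 → 23 seconds.
Publish lies on that path, so at 8 seconds the path becomes 21 seconds.
New critical path: Checkout→Lint→Package = 12+3+7 = 22 ⇒ 22 seconds.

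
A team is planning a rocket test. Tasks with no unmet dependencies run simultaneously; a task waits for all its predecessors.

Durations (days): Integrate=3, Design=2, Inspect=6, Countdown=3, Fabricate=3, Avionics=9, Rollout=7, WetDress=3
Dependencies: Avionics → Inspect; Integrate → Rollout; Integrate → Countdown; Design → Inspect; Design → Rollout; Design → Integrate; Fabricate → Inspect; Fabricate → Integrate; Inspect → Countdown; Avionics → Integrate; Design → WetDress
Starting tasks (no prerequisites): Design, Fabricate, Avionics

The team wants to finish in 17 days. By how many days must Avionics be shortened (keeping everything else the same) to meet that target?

Current finish: 19 days; target: 17.
Avionics is on every critical path, so each day cut from Avionics cuts the finish by one (this holds down to a finish of 13).
Need 19 − 17 = 2 days off Avionics → Avionics becomes 7 days, finish becomes 17.

2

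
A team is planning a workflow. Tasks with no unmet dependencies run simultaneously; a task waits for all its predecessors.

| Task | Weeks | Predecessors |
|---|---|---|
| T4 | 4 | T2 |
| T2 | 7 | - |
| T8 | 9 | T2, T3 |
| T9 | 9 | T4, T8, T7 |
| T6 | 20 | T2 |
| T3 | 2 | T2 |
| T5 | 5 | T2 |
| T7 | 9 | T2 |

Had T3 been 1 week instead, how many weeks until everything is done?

As given, the longest chain is T2→T3→T8→T9 = 7+2+9+9 = 27, so the finish is 27 weeks.
T3 lies on that path, so at 1 week the path becomes 26 weeks.
The binding chain switches to T2→T6 = 7+20 = 27; finish 27 weeks.

27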